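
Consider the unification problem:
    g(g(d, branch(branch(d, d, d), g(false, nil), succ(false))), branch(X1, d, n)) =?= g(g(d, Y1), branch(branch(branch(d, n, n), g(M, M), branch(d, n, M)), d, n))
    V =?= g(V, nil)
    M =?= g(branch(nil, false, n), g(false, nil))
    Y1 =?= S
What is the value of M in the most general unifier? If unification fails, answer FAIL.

FAIL

Decompose g/2: g(d, branch(branch(d, d, d), g(false, nil), succ(false))) =?= g(d, Y1),  branch(X1, d, n) =?= branch(branch(branch(d, n, n), g(M, M), branch(d, n, M)), d, n).
Decompose g/2: d =?= d,  branch(branch(d, d, d), g(false, nil), succ(false)) =?= Y1.
Delete trivial equation d =?= d.
Bind Y1 := branch(branch(d, d, d), g(false, nil), succ(false)); substituting into the one remaining equation that mentions Y1 gives: branch(branch(d, d, d), g(false, nil), succ(false)) =?= S.
Decompose branch/3: X1 =?= branch(branch(d, n, n), g(M, M), branch(d, n, M)),  d =?= d,  n =?= n.
Bind X1 := branch(branch(d, n, n), g(M, M), branch(d, n, M)); no other remaining equation mentions X1.
Delete trivial equation d =?= d.
Delete trivial equation n =?= n.
Occurs check fails: V occurs in g(V, nil); the equation V =?= g(V, nil) has no finite solution.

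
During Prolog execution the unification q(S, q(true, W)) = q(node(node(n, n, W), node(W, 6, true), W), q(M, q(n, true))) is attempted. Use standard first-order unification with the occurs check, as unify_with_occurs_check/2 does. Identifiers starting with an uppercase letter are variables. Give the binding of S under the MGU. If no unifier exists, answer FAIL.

node(node(n, n, q(n, true)), node(q(n, true), 6, true), q(n, true))

Decompose q/2: S = node(node(n, n, W), node(W, 6, true), W),  q(true, W) = q(M, q(n, true)).
Bind S := node(node(n, n, W), node(W, 6, true), W); no other remaining equation mentions S.
Decompose q/2: true = M,  W = q(n, true).
Bind M := true; no other remaining equation mentions M.
Bind W := q(n, true). Substituting into the earlier binding gives S := node(node(n, n, q(n, true)), node(q(n, true), 6, true), q(n, true)).
MGU = { S ↦ node(node(n, n, q(n, true)), node(q(n, true), 6, true), q(n, true)), M ↦ true, W ↦ q(n, true) }, so S ↦ node(node(n, n, q(n, true)), node(q(n, true), 6, true), q(n, true)).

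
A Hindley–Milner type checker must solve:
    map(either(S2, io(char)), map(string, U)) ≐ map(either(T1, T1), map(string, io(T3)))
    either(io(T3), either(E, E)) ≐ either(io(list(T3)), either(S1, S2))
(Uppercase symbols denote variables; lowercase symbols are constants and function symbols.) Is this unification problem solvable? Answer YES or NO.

Decompose map/2: either(S2, io(char)) ≐ either(T1, T1),  map(string, U) ≐ map(string, io(T3)).
Decompose either/2: S2 ≐ T1,  io(char) ≐ T1.
Bind S2 := T1; substituting into the one remaining equation that mentions S2 gives: either(io(T3), either(E, E)) ≐ either(io(list(T3)), either(S1, T1)).
Bind T1 := io(char); substituting into the one remaining equation that mentions T1 gives: either(io(T3), either(E, E)) ≐ either(io(list(T3)), either(S1, io(char))). Substituting into the earlier binding gives S2 := io(char).
Decompose map/2: string ≐ string,  U ≐ io(T3).
Delete trivial equation string ≐ string.
Bind U := io(T3); no other remaining equation mentions U.
Decompose either/2: io(T3) ≐ io(list(T3)),  either(E, E) ≐ either(S1, io(char)).
Decompose io/1: T3 ≐ list(T3).
Occurs check fails: T3 occurs in list(T3); the equation T3 ≐ list(T3) has no finite solution.

NO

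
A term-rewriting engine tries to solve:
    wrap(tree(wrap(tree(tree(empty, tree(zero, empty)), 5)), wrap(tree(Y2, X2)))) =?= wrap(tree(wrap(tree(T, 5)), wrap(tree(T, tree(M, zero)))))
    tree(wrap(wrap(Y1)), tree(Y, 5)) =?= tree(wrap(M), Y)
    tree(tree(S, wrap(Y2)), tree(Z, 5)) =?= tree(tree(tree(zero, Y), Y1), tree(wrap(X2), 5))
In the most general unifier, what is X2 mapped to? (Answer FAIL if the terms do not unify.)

Decompose wrap/1: tree(wrap(tree(tree(empty, tree(zero, empty)), 5)), wrap(tree(Y2, X2))) =?= tree(wrap(tree(T, 5)), wrap(tree(T, tree(M, zero)))).
Decompose tree/2: wrap(tree(tree(empty, tree(zero, empty)), 5)) =?= wrap(tree(T, 5)),  wrap(tree(Y2, X2)) =?= wrap(tree(T, tree(M, zero))).
Decompose wrap/1: tree(tree(empty, tree(zero, empty)), 5) =?= tree(T, 5).
Decompose tree/2: tree(empty, tree(zero, empty)) =?= T,  5 =?= 5.
Bind T := tree(empty, tree(zero, empty)); substituting into the one remaining equation that mentions T gives: wrap(tree(Y2, X2)) =?= wrap(tree(tree(empty, tree(zero, empty)), tree(M, zero))).
Delete trivial equation 5 =?= 5.
Decompose wrap/1: tree(Y2, X2) =?= tree(tree(empty, tree(zero, empty)), tree(M, zero)).
Decompose tree/2: Y2 =?= tree(empty, tree(zero, empty)),  X2 =?= tree(M, zero).
Bind Y2 := tree(empty, tree(zero, empty)); substituting into the one remaining equation that mentions Y2 gives: tree(tree(S, wrap(tree(empty, tree(zero, empty)))), tree(Z, 5)) =?= tree(tree(tree(zero, Y), Y1), tree(wrap(X2), 5)).
Bind X2 := tree(M, zero); substituting into the one remaining equation that mentions X2 gives: tree(tree(S, wrap(tree(empty, tree(zero, empty)))), tree(Z, 5)) =?= tree(tree(tree(zero, Y), Y1), tree(wrap(tree(M, zero)), 5)).
Decompose tree/2: wrap(wrap(Y1)) =?= wrap(M),  tree(Y, 5) =?= Y.
Decompose wrap/1: wrap(Y1) =?= M.
Bind M := wrap(Y1); substituting into the one remaining equation that mentions M gives: tree(tree(S, wrap(tree(empty, tree(zero, empty)))), tree(Z, 5)) =?= tree(tree(tree(zero, Y), Y1), tree(wrap(tree(wrap(Y1), zero)), 5)). Substituting into the earlier binding gives X2 := tree(wrap(Y1), zero).
Occurs check fails: Y occurs in tree(Y, 5); the equation Y =?= tree(Y, 5) has no finite solution.

FAIL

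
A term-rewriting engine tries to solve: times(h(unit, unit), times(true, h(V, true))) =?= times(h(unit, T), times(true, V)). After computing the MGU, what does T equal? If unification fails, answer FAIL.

FAIL

Decompose times/2: h(unit, unit) =?= h(unit, T),  times(true, h(V, true)) =?= times(true, V).
Decompose h/2: unit =?= unit,  unit =?= T.
Delete trivial equation unit =?= unit.
Bind T := unit; no other remaining equation mentions T.
Decompose times/2: true =?= true,  h(V, true) =?= V.
Delete trivial equation true =?= true.
Occurs check fails: V occurs in h(V, true); the equation V =?= h(V, true) has no finite solution.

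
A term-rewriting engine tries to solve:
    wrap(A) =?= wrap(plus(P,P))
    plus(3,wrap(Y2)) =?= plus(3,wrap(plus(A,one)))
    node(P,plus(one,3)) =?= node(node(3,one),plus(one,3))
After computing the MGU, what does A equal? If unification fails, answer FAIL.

Decompose wrap/1: A =?= plus(P,P).
Bind A := plus(P,P); substituting into the one remaining equation that mentions A gives: plus(3,wrap(Y2)) =?= plus(3,wrap(plus(plus(P,P),one))).
Decompose plus/2: 3 =?= 3,  wrap(Y2) =?= wrap(plus(plus(P,P),one)).
Delete trivial equation 3 =?= 3.
Decompose wrap/1: Y2 =?= plus(plus(P,P),one).
Bind Y2 := plus(plus(P,P),one); no other remaining equation mentions Y2.
Decompose node/2: P =?= node(3,one),  plus(one,3) =?= plus(one,3).
Bind P := node(3,one); no other remaining equation mentions P. Substituting into the earlier bindings gives A := plus(node(3,one),node(3,one)), Y2 := plus(plus(node(3,one),node(3,one)),one).
Delete trivial equation plus(one,3) =?= plus(one,3).
MGU = { A -> plus(node(3,one),node(3,one)), Y2 -> plus(plus(node(3,one),node(3,one)),one), P -> node(3,one) }, so A -> plus(node(3,one),node(3,one)).

plus(node(3,one),node(3,one))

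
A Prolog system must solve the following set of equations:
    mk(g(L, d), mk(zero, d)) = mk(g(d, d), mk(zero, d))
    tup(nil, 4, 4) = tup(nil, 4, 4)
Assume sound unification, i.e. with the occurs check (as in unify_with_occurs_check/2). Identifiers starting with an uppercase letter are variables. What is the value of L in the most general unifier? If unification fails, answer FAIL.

Decompose mk/2: g(L, d) = g(d, d),  mk(zero, d) = mk(zero, d).
Decompose g/2: L = d,  d = d.
Bind L := d; no other remaining equation mentions L.
Delete trivial equation d = d.
Delete trivial equation mk(zero, d) = mk(zero, d).
Delete trivial equation tup(nil, 4, 4) = tup(nil, 4, 4).
MGU = { L -> d }, so L -> d.

d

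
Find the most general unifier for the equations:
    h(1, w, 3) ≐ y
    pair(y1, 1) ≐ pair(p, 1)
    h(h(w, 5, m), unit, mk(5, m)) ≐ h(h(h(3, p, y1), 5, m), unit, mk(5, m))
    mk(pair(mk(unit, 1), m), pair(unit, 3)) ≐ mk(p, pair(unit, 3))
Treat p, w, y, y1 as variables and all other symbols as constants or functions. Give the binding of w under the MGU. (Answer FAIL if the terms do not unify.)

h(3, pair(mk(unit, 1), m), pair(mk(unit, 1), m))

Bind y := h(1, w, 3); no other remaining equation mentions y.
Decompose pair/2: y1 ≐ p,  1 ≐ 1.
Bind y1 := p; substituting into the one remaining equation that mentions y1 gives: h(h(w, 5, m), unit, mk(5, m)) ≐ h(h(h(3, p, p), 5, m), unit, mk(5, m)).
Delete trivial equation 1 ≐ 1.
Decompose h/3: h(w, 5, m) ≐ h(h(3, p, p), 5, m),  unit ≐ unit,  mk(5, m) ≐ mk(5, m).
Decompose h/3: w ≐ h(3, p, p),  5 ≐ 5,  m ≐ m.
Bind w := h(3, p, p); no other remaining equation mentions w. Substituting into the earlier binding gives y := h(1, h(3, p, p), 3).
Delete trivial equation 5 ≐ 5.
Delete trivial equation m ≐ m.
Delete trivial equation unit ≐ unit.
Delete trivial equation mk(5, m) ≐ mk(5, m).
Decompose mk/2: pair(mk(unit, 1), m) ≐ p,  pair(unit, 3) ≐ pair(unit, 3).
Bind p := pair(mk(unit, 1), m); no other remaining equation mentions p. Substituting into the earlier bindings gives y := h(1, h(3, pair(mk(unit, 1), m), pair(mk(unit, 1), m)), 3), y1 := pair(mk(unit, 1), m), w := h(3, pair(mk(unit, 1), m), pair(mk(unit, 1), m)).
Delete trivial equation pair(unit, 3) ≐ pair(unit, 3).
MGU = { y := h(1, h(3, pair(mk(unit, 1), m), pair(mk(unit, 1), m)), 3), y1 := pair(mk(unit, 1), m), w := h(3, pair(mk(unit, 1), m), pair(mk(unit, 1), m)), p := pair(mk(unit, 1), m) }, so w := h(3, pair(mk(unit, 1), m), pair(mk(unit, 1), m)).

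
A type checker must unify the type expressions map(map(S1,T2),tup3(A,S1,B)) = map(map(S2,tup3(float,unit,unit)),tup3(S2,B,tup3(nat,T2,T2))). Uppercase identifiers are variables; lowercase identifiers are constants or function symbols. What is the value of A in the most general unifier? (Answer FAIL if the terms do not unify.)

tup3(nat,tup3(float,unit,unit),tup3(float,unit,unit))

Decompose map/2: map(S1,T2) = map(S2,tup3(float,unit,unit)),  tup3(A,S1,B) = tup3(S2,B,tup3(nat,T2,T2)).
Decompose map/2: S1 = S2,  T2 = tup3(float,unit,unit).
Bind S1 := S2; substituting into the one remaining equation that mentions S1 gives: tup3(A,S2,B) = tup3(S2,B,tup3(nat,T2,T2)).
Bind T2 := tup3(float,unit,unit); substituting into the remaining equation gives: tup3(A,S2,B) = tup3(S2,B,tup3(nat,tup3(float,unit,unit),tup3(float,unit,unit))).
Decompose tup3/3: A = S2,  S2 = B,  B = tup3(nat,tup3(float,unit,unit),tup3(float,unit,unit)).
Bind A := S2; no other remaining equation mentions A.
Bind S2 := B; no other remaining equation mentions S2. Substituting into the earlier bindings gives S1 := B, A := B.
Bind B := tup3(nat,tup3(float,unit,unit),tup3(float,unit,unit)). Substituting into the earlier bindings gives S1 := tup3(nat,tup3(float,unit,unit),tup3(float,unit,unit)), A := tup3(nat,tup3(float,unit,unit),tup3(float,unit,unit)), S2 := tup3(nat,tup3(float,unit,unit),tup3(float,unit,unit)).
MGU = { S1 ↦ tup3(nat,tup3(float,unit,unit),tup3(float,unit,unit)), T2 ↦ tup3(float,unit,unit), A ↦ tup3(nat,tup3(float,unit,unit),tup3(float,unit,unit)), S2 ↦ tup3(nat,tup3(float,unit,unit),tup3(float,unit,unit)), B ↦ tup3(nat,tup3(float,unit,unit),tup3(float,unit,unit)) }, so A ↦ tup3(nat,tup3(float,unit,unit),tup3(float,unit,unit)).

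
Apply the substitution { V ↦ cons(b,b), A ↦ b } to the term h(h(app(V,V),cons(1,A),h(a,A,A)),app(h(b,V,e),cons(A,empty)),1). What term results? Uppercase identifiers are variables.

h(h(app(cons(b,b),cons(b,b)),cons(1,b),h(a,b,b)),app(h(b,cons(b,b),e),cons(b,empty)),1)

Replace each occurrence of V with cons(b,b).
Replace each occurrence of A with b.
Result: h(h(app(cons(b,b),cons(b,b)),cons(1,b),h(a,b,b)),app(h(b,cons(b,b),e),cons(b,empty)),1).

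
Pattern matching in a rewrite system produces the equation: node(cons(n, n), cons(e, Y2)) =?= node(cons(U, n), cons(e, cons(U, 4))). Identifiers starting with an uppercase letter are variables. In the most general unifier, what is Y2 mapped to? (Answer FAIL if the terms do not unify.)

cons(n, 4)

Decompose node/2: cons(n, n) =?= cons(U, n),  cons(e, Y2) =?= cons(e, cons(U, 4)).
Decompose cons/2: n =?= U,  n =?= n.
Bind U := n; substituting into the one remaining equation that mentions U gives: cons(e, Y2) =?= cons(e, cons(n, 4)).
Delete trivial equation n =?= n.
Decompose cons/2: e =?= e,  Y2 =?= cons(n, 4).
Delete trivial equation e =?= e.
Bind Y2 := cons(n, 4).
MGU = { U -> n, Y2 -> cons(n, 4) }, so Y2 -> cons(n, 4).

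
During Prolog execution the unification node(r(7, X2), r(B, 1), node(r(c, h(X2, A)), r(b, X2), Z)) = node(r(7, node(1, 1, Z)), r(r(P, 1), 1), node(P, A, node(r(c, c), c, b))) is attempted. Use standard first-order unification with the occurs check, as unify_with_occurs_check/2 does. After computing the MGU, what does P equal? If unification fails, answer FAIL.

r(c, h(node(1, 1, node(r(c, c), c, b)), r(b, node(1, 1, node(r(c, c), c, b)))))

Decompose node/3: r(7, X2) = r(7, node(1, 1, Z)),  r(B, 1) = r(r(P, 1), 1),  node(r(c, h(X2, A)), r(b, X2), Z) = node(P, A, node(r(c, c), c, b)).
Decompose r/2: 7 = 7,  X2 = node(1, 1, Z).
Delete trivial equation 7 = 7.
Bind X2 := node(1, 1, Z); substituting into the one remaining equation that mentions X2 gives: node(r(c, h(node(1, 1, Z), A)), r(b, node(1, 1, Z)), Z) = node(P, A, node(r(c, c), c, b)).
Decompose r/2: B = r(P, 1),  1 = 1.
Bind B := r(P, 1); no other remaining equation mentions B.
Delete trivial equation 1 = 1.
Decompose node/3: r(c, h(node(1, 1, Z), A)) = P,  r(b, node(1, 1, Z)) = A,  Z = node(r(c, c), c, b).
Bind P := r(c, h(node(1, 1, Z), A)); no other remaining equation mentions P. Substituting into the earlier binding gives B := r(r(c, h(node(1, 1, Z), A)), 1).
Bind A := r(b, node(1, 1, Z)); no other remaining equation mentions A. Substituting into the earlier bindings gives B := r(r(c, h(node(1, 1, Z), r(b, node(1, 1, Z)))), 1), P := r(c, h(node(1, 1, Z), r(b, node(1, 1, Z)))).
Bind Z := node(r(c, c), c, b). Substituting into the earlier bindings gives X2 := node(1, 1, node(r(c, c), c, b)), B := r(r(c, h(node(1, 1, node(r(c, c), c, b)), r(b, node(1, 1, node(r(c, c), c, b))))), 1), P := r(c, h(node(1, 1, node(r(c, c), c, b)), r(b, node(1, 1, node(r(c, c), c, b))))), A := r(b, node(1, 1, node(r(c, c), c, b))).
MGU = { X2 ↦ node(1, 1, node(r(c, c), c, b)), B ↦ r(r(c, h(node(1, 1, node(r(c, c), c, b)), r(b, node(1, 1, node(r(c, c), c, b))))), 1), P ↦ r(c, h(node(1, 1, node(r(c, c), c, b)), r(b, node(1, 1, node(r(c, c), c, b))))), A ↦ r(b, node(1, 1, node(r(c, c), c, b))), Z ↦ node(r(c, c), c, b) }, so P ↦ r(c, h(node(1, 1, node(r(c, c), c, b)), r(b, node(1, 1, node(r(c, c), c, b))))).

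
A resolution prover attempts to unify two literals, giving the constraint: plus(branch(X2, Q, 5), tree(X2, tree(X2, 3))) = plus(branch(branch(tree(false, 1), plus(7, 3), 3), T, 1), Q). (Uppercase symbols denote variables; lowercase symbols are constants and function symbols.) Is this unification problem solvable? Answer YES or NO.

NO

Decompose plus/2: branch(X2, Q, 5) = branch(branch(tree(false, 1), plus(7, 3), 3), T, 1),  tree(X2, tree(X2, 3)) = Q.
Decompose branch/3: X2 = branch(tree(false, 1), plus(7, 3), 3),  Q = T,  5 = 1.
Bind X2 := branch(tree(false, 1), plus(7, 3), 3); substituting into the one remaining equation that mentions X2 gives: tree(branch(tree(false, 1), plus(7, 3), 3), tree(branch(tree(false, 1), plus(7, 3), 3), 3)) = Q.
Bind Q := T; substituting into the one remaining equation that mentions Q gives: tree(branch(tree(false, 1), plus(7, 3), 3), tree(branch(tree(false, 1), plus(7, 3), 3), 3)) = T.
Clash: constants 5 and 1 differ; no unifier exists.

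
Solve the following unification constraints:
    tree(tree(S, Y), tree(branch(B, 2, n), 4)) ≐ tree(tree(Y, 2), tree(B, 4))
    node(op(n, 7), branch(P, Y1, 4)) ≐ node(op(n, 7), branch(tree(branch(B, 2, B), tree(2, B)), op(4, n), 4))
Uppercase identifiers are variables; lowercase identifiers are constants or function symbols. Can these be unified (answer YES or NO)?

NO

Decompose tree/2: tree(S, Y) ≐ tree(Y, 2),  tree(branch(B, 2, n), 4) ≐ tree(B, 4).
Decompose tree/2: S ≐ Y,  Y ≐ 2.
Bind S := Y; no other remaining equation mentions S.
Bind Y := 2; no other remaining equation mentions Y. Substituting into the earlier binding gives S := 2.
Decompose tree/2: branch(B, 2, n) ≐ B,  4 ≐ 4.
Occurs check fails: B occurs in branch(B, 2, n); the equation B ≐ branch(B, 2, n) has no finite solution.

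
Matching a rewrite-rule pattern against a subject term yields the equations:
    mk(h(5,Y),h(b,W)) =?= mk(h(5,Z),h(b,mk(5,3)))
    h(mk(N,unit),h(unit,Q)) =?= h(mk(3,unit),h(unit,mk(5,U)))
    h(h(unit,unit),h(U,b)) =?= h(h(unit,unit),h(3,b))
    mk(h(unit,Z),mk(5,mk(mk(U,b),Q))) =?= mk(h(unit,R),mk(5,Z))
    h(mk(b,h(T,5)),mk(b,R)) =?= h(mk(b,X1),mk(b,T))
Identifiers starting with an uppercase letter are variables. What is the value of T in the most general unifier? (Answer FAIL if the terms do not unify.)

Decompose mk/2: h(5,Y) =?= h(5,Z),  h(b,W) =?= h(b,mk(5,3)).
Decompose h/2: 5 =?= 5,  Y =?= Z.
Delete trivial equation 5 =?= 5.
Bind Y := Z; no other remaining equation mentions Y.
Decompose h/2: b =?= b,  W =?= mk(5,3).
Delete trivial equation b =?= b.
Bind W := mk(5,3); no other remaining equation mentions W.
Decompose h/2: mk(N,unit) =?= mk(3,unit),  h(unit,Q) =?= h(unit,mk(5,U)).
Decompose mk/2: N =?= 3,  unit =?= unit.
Bind N := 3; no other remaining equation mentions N.
Delete trivial equation unit =?= unit.
Decompose h/2: unit =?= unit,  Q =?= mk(5,U).
Delete trivial equation unit =?= unit.
Bind Q := mk(5,U); substituting into the one remaining equation that mentions Q gives: mk(h(unit,Z),mk(5,mk(mk(U,b),mk(5,U)))) =?= mk(h(unit,R),mk(5,Z)).
Decompose h/2: h(unit,unit) =?= h(unit,unit),  h(U,b) =?= h(3,b).
Delete trivial equation h(unit,unit) =?= h(unit,unit).
Decompose h/2: U =?= 3,  b =?= b.
Bind U := 3; substituting into the one remaining equation that mentions U gives: mk(h(unit,Z),mk(5,mk(mk(3,b),mk(5,3)))) =?= mk(h(unit,R),mk(5,Z)). Substituting into the earlier binding gives Q := mk(5,3).
Delete trivial equation b =?= b.
Decompose mk/2: h(unit,Z) =?= h(unit,R),  mk(5,mk(mk(3,b),mk(5,3))) =?= mk(5,Z).
Decompose h/2: unit =?= unit,  Z =?= R.
Delete trivial equation unit =?= unit.
Bind Z := R; substituting into the one remaining equation that mentions Z gives: mk(5,mk(mk(3,b),mk(5,3))) =?= mk(5,R). Substituting into the earlier binding gives Y := R.
Decompose mk/2: 5 =?= 5,  mk(mk(3,b),mk(5,3)) =?= R.
Delete trivial equation 5 =?= 5.
Bind R := mk(mk(3,b),mk(5,3)); substituting into the remaining equation gives: h(mk(b,h(T,5)),mk(b,mk(mk(3,b),mk(5,3)))) =?= h(mk(b,X1),mk(b,T)). Substituting into the earlier bindings gives Y := mk(mk(3,b),mk(5,3)), Z := mk(mk(3,b),mk(5,3)).
Decompose h/2: mk(b,h(T,5)) =?= mk(b,X1),  mk(b,mk(mk(3,b),mk(5,3))) =?= mk(b,T).
Decompose mk/2: b =?= b,  h(T,5) =?= X1.
Delete trivial equation b =?= b.
Bind X1 := h(T,5); no other remaining equation mentions X1.
Decompose mk/2: b =?= b,  mk(mk(3,b),mk(5,3)) =?= T.
Delete trivial equation b =?= b.
Bind T := mk(mk(3,b),mk(5,3)). Substituting into the earlier binding gives X1 := h(mk(mk(3,b),mk(5,3)),5).
MGU = { Y ↦ mk(mk(3,b),mk(5,3)), W ↦ mk(5,3), N ↦ 3, Q ↦ mk(5,3), U ↦ 3, Z ↦ mk(mk(3,b),mk(5,3)), R ↦ mk(mk(3,b),mk(5,3)), X1 ↦ h(mk(mk(3,b),mk(5,3)),5), T ↦ mk(mk(3,b),mk(5,3)) }, so T ↦ mk(mk(3,b),mk(5,3)).

mk(mk(3,b),mk(5,3))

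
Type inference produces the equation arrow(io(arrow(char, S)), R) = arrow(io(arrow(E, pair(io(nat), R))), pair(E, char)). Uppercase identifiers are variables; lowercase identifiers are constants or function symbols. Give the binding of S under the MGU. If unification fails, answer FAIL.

pair(io(nat), pair(char, char))

Decompose arrow/2: io(arrow(char, S)) = io(arrow(E, pair(io(nat), R))),  R = pair(E, char).
Decompose io/1: arrow(char, S) = arrow(E, pair(io(nat), R)).
Decompose arrow/2: char = E,  S = pair(io(nat), R).
Bind E := char; substituting into the one remaining equation that mentions E gives: R = pair(char, char).
Bind S := pair(io(nat), R); no other remaining equation mentions S.
Bind R := pair(char, char). Substituting into the earlier binding gives S := pair(io(nat), pair(char, char)).
MGU = { E := char, S := pair(io(nat), pair(char, char)), R := pair(char, char) }, so S := pair(io(nat), pair(char, char)).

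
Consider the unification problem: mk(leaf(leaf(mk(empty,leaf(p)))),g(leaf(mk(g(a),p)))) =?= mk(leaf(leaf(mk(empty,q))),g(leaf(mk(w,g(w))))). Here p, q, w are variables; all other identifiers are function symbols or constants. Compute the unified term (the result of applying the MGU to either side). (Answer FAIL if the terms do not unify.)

Decompose mk/2: leaf(leaf(mk(empty,leaf(p)))) =?= leaf(leaf(mk(empty,q))),  g(leaf(mk(g(a),p))) =?= g(leaf(mk(w,g(w)))).
Decompose leaf/1: leaf(mk(empty,leaf(p))) =?= leaf(mk(empty,q)).
Decompose leaf/1: mk(empty,leaf(p)) =?= mk(empty,q).
Decompose mk/2: empty =?= empty,  leaf(p) =?= q.
Delete trivial equation empty =?= empty.
Bind q := leaf(p); no other remaining equation mentions q.
Decompose g/1: leaf(mk(g(a),p)) =?= leaf(mk(w,g(w))).
Decompose leaf/1: mk(g(a),p) =?= mk(w,g(w)).
Decompose mk/2: g(a) =?= w,  p =?= g(w).
Bind w := g(a); substituting into the remaining equation gives: p =?= g(g(a)).
Bind p := g(g(a)). Substituting into the earlier binding gives q := leaf(g(g(a))).
Applying the MGU to either side gives mk(leaf(leaf(mk(empty,leaf(g(g(a)))))),g(leaf(mk(g(a),g(g(a)))))).

mk(leaf(leaf(mk(empty,leaf(g(g(a)))))),g(leaf(mk(g(a),g(g(a))))))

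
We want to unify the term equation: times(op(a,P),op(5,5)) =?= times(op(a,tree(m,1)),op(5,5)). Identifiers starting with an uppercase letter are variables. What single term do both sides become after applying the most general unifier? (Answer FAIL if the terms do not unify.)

Decompose times/2: op(a,P) =?= op(a,tree(m,1)),  op(5,5) =?= op(5,5).
Decompose op/2: a =?= a,  P =?= tree(m,1).
Delete trivial equation a =?= a.
Bind P := tree(m,1); no other remaining equation mentions P.
Delete trivial equation op(5,5) =?= op(5,5).
Applying the MGU to either side gives times(op(a,tree(m,1)),op(5,5)).

times(op(a,tree(m,1)),op(5,5))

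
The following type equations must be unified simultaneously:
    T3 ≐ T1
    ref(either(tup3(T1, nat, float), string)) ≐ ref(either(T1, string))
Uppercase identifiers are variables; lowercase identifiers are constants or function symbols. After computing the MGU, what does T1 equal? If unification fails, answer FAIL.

FAIL

Bind T3 := T1; no other remaining equation mentions T3.
Decompose ref/1: either(tup3(T1, nat, float), string) ≐ either(T1, string).
Decompose either/2: tup3(T1, nat, float) ≐ T1,  string ≐ string.
Occurs check fails: T1 occurs in tup3(T1, nat, float); the equation T1 ≐ tup3(T1, nat, float) has no finite solution.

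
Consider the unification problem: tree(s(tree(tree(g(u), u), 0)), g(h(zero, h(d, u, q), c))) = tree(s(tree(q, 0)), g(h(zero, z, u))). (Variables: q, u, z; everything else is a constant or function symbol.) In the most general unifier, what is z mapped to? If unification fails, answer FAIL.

Decompose tree/2: s(tree(tree(g(u), u), 0)) = s(tree(q, 0)),  g(h(zero, h(d, u, q), c)) = g(h(zero, z, u)).
Decompose s/1: tree(tree(g(u), u), 0) = tree(q, 0).
Decompose tree/2: tree(g(u), u) = q,  0 = 0.
Bind q := tree(g(u), u); substituting into the one remaining equation that mentions q gives: g(h(zero, h(d, u, tree(g(u), u)), c)) = g(h(zero, z, u)).
Delete trivial equation 0 = 0.
Decompose g/1: h(zero, h(d, u, tree(g(u), u)), c) = h(zero, z, u).
Decompose h/3: zero = zero,  h(d, u, tree(g(u), u)) = z,  c = u.
Delete trivial equation zero = zero.
Bind z := h(d, u, tree(g(u), u)); no other remaining equation mentions z.
Bind u := c. Substituting into the earlier bindings gives q := tree(g(c), c), z := h(d, c, tree(g(c), c)).
MGU = { q -> tree(g(c), c), z -> h(d, c, tree(g(c), c)), u -> c }, so z -> h(d, c, tree(g(c), c)).

h(d, c, tree(g(c), c))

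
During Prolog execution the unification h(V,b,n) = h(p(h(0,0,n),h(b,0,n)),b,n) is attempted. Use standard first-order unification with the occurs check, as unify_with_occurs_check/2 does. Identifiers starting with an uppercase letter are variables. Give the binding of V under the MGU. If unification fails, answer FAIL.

p(h(0,0,n),h(b,0,n))

Decompose h/3: V = p(h(0,0,n),h(b,0,n)),  b = b,  n = n.
Bind V := p(h(0,0,n),h(b,0,n)); no other remaining equation mentions V.
Delete trivial equation b = b.
Delete trivial equation n = n.
MGU = { V -> p(h(0,0,n),h(b,0,n)) }, so V -> p(h(0,0,n),h(b,0,n)).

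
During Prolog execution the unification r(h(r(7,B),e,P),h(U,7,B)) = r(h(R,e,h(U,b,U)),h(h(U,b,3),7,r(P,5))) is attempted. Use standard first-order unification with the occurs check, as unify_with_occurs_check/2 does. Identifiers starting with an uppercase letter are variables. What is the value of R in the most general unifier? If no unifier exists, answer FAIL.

Decompose r/2: h(r(7,B),e,P) = h(R,e,h(U,b,U)),  h(U,7,B) = h(h(U,b,3),7,r(P,5)).
Decompose h/3: r(7,B) = R,  e = e,  P = h(U,b,U).
Bind R := r(7,B); no other remaining equation mentions R.
Delete trivial equation e = e.
Bind P := h(U,b,U); substituting into the remaining equation gives: h(U,7,B) = h(h(U,b,3),7,r(h(U,b,U),5)).
Decompose h/3: U = h(U,b,3),  7 = 7,  B = r(h(U,b,U),5).
Occurs check fails: U occurs in h(U,b,3); the equation U = h(U,b,3) has no finite solution.

FAIL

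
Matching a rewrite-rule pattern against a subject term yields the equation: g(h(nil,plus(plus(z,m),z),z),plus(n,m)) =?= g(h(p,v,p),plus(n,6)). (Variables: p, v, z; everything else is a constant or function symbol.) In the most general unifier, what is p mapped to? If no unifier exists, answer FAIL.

Decompose g/2: h(nil,plus(plus(z,m),z),z) =?= h(p,v,p),  plus(n,m) =?= plus(n,6).
Decompose h/3: nil =?= p,  plus(plus(z,m),z) =?= v,  z =?= p.
Bind p := nil; substituting into the one remaining equation that mentions p gives: z =?= nil.
Bind v := plus(plus(z,m),z); no other remaining equation mentions v.
Bind z := nil; no other remaining equation mentions z. Substituting into the earlier binding gives v := plus(plus(nil,m),nil).
Decompose plus/2: n =?= n,  m =?= 6.
Delete trivial equation n =?= n.
Clash: constants m and 6 differ; no unifier exists.

FAIL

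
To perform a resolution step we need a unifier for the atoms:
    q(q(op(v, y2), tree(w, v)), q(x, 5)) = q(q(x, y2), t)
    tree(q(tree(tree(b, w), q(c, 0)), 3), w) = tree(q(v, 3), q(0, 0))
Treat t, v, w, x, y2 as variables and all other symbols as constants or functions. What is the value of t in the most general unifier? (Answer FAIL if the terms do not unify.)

q(op(tree(tree(b, q(0, 0)), q(c, 0)), tree(q(0, 0), tree(tree(b, q(0, 0)), q(c, 0)))), 5)

Decompose q/2: q(op(v, y2), tree(w, v)) = q(x, y2),  q(x, 5) = t.
Decompose q/2: op(v, y2) = x,  tree(w, v) = y2.
Bind x := op(v, y2); substituting into the one remaining equation that mentions x gives: q(op(v, y2), 5) = t.
Bind y2 := tree(w, v); substituting into the one remaining equation that mentions y2 gives: q(op(v, tree(w, v)), 5) = t. Substituting into the earlier binding gives x := op(v, tree(w, v)).
Bind t := q(op(v, tree(w, v)), 5); no other remaining equation mentions t.
Decompose tree/2: q(tree(tree(b, w), q(c, 0)), 3) = q(v, 3),  w = q(0, 0).
Decompose q/2: tree(tree(b, w), q(c, 0)) = v,  3 = 3.
Bind v := tree(tree(b, w), q(c, 0)); no other remaining equation mentions v. Substituting into the earlier bindings gives x := op(tree(tree(b, w), q(c, 0)), tree(w, tree(tree(b, w), q(c, 0)))), y2 := tree(w, tree(tree(b, w), q(c, 0))), t := q(op(tree(tree(b, w), q(c, 0)), tree(w, tree(tree(b, w), q(c, 0)))), 5).
Delete trivial equation 3 = 3.
Bind w := q(0, 0). Substituting into the earlier bindings gives x := op(tree(tree(b, q(0, 0)), q(c, 0)), tree(q(0, 0), tree(tree(b, q(0, 0)), q(c, 0)))), y2 := tree(q(0, 0), tree(tree(b, q(0, 0)), q(c, 0))), t := q(op(tree(tree(b, q(0, 0)), q(c, 0)), tree(q(0, 0), tree(tree(b, q(0, 0)), q(c, 0)))), 5), v := tree(tree(b, q(0, 0)), q(c, 0)).
MGU = { x ↦ op(tree(tree(b, q(0, 0)), q(c, 0)), tree(q(0, 0), tree(tree(b, q(0, 0)), q(c, 0)))), y2 ↦ tree(q(0, 0), tree(tree(b, q(0, 0)), q(c, 0))), t ↦ q(op(tree(tree(b, q(0, 0)), q(c, 0)), tree(q(0, 0), tree(tree(b, q(0, 0)), q(c, 0)))), 5), v ↦ tree(tree(b, q(0, 0)), q(c, 0)), w ↦ q(0, 0) }, so t ↦ q(op(tree(tree(b, q(0, 0)), q(c, 0)), tree(q(0, 0), tree(tree(b, q(0, 0)), q(c, 0)))), 5).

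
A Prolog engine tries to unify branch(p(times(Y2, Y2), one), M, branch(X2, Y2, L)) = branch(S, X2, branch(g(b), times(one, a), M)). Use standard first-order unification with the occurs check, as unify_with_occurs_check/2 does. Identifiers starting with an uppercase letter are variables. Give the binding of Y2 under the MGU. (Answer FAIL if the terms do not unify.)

Decompose branch/3: p(times(Y2, Y2), one) = S,  M = X2,  branch(X2, Y2, L) = branch(g(b), times(one, a), M).
Bind S := p(times(Y2, Y2), one); no other remaining equation mentions S.
Bind M := X2; substituting into the remaining equation gives: branch(X2, Y2, L) = branch(g(b), times(one, a), X2).
Decompose branch/3: X2 = g(b),  Y2 = times(one, a),  L = X2.
Bind X2 := g(b); substituting into the one remaining equation that mentions X2 gives: L = g(b). Substituting into the earlier binding gives M := g(b).
Bind Y2 := times(one, a); no other remaining equation mentions Y2. Substituting into the earlier binding gives S := p(times(times(one, a), times(one, a)), one).
Bind L := g(b).
MGU = { S ↦ p(times(times(one, a), times(one, a)), one), M ↦ g(b), X2 ↦ g(b), Y2 ↦ times(one, a), L ↦ g(b) }, so Y2 ↦ times(one, a).

times(one, a)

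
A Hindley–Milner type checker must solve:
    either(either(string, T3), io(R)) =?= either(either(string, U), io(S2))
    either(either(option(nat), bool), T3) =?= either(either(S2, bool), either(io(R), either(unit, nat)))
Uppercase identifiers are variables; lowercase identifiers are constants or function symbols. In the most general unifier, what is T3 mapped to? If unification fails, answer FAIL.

either(io(option(nat)), either(unit, nat))

Decompose either/2: either(string, T3) =?= either(string, U),  io(R) =?= io(S2).
Decompose either/2: string =?= string,  T3 =?= U.
Delete trivial equation string =?= string.
Bind T3 := U; substituting into the one remaining equation that mentions T3 gives: either(either(option(nat), bool), U) =?= either(either(S2, bool), either(io(R), either(unit, nat))).
Decompose io/1: R =?= S2.
Bind R := S2; substituting into the remaining equation gives: either(either(option(nat), bool), U) =?= either(either(S2, bool), either(io(S2), either(unit, nat))).
Decompose either/2: either(option(nat), bool) =?= either(S2, bool),  U =?= either(io(S2), either(unit, nat)).
Decompose either/2: option(nat) =?= S2,  bool =?= bool.
Bind S2 := option(nat); substituting into the one remaining equation that mentions S2 gives: U =?= either(io(option(nat)), either(unit, nat)). Substituting into the earlier binding gives R := option(nat).
Delete trivial equation bool =?= bool.
Bind U := either(io(option(nat)), either(unit, nat)). Substituting into the earlier binding gives T3 := either(io(option(nat)), either(unit, nat)).
MGU = { T3 := either(io(option(nat)), either(unit, nat)), R := option(nat), S2 := option(nat), U := either(io(option(nat)), either(unit, nat)) }, so T3 := either(io(option(nat)), either(unit, nat)).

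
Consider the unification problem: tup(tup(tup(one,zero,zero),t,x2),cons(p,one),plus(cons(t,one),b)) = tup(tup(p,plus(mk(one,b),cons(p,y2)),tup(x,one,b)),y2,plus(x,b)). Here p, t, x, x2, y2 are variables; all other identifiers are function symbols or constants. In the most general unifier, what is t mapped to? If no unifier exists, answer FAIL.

plus(mk(one,b),cons(tup(one,zero,zero),cons(tup(one,zero,zero),one)))

Decompose tup/3: tup(tup(one,zero,zero),t,x2) = tup(p,plus(mk(one,b),cons(p,y2)),tup(x,one,b)),  cons(p,one) = y2,  plus(cons(t,one),b) = plus(x,b).
Decompose tup/3: tup(one,zero,zero) = p,  t = plus(mk(one,b),cons(p,y2)),  x2 = tup(x,one,b).
Bind p := tup(one,zero,zero); substituting into the 2 remaining equations that mention p gives: t = plus(mk(one,b),cons(tup(one,zero,zero),y2)),  cons(tup(one,zero,zero),one) = y2.
Bind t := plus(mk(one,b),cons(tup(one,zero,zero),y2)); substituting into the one remaining equation that mentions t gives: plus(cons(plus(mk(one,b),cons(tup(one,zero,zero),y2)),one),b) = plus(x,b).
Bind x2 := tup(x,one,b); no other remaining equation mentions x2.
Bind y2 := cons(tup(one,zero,zero),one); substituting into the remaining equation gives: plus(cons(plus(mk(one,b),cons(tup(one,zero,zero),cons(tup(one,zero,zero),one))),one),b) = plus(x,b). Substituting into the earlier binding gives t := plus(mk(one,b),cons(tup(one,zero,zero),cons(tup(one,zero,zero),one))).
Decompose plus/2: cons(plus(mk(one,b),cons(tup(one,zero,zero),cons(tup(one,zero,zero),one))),one) = x,  b = b.
Bind x := cons(plus(mk(one,b),cons(tup(one,zero,zero),cons(tup(one,zero,zero),one))),one); no other remaining equation mentions x. Substituting into the earlier binding gives x2 := tup(cons(plus(mk(one,b),cons(tup(one,zero,zero),cons(tup(one,zero,zero),one))),one),one,b).
Delete trivial equation b = b.
MGU = { p ↦ tup(one,zero,zero), t ↦ plus(mk(one,b),cons(tup(one,zero,zero),cons(tup(one,zero,zero),one))), x2 ↦ tup(cons(plus(mk(one,b),cons(tup(one,zero,zero),cons(tup(one,zero,zero),one))),one),one,b), y2 ↦ cons(tup(one,zero,zero),one), x ↦ cons(plus(mk(one,b),cons(tup(one,zero,zero),cons(tup(one,zero,zero),one))),one) }, so t ↦ plus(mk(one,b),cons(tup(one,zero,zero),cons(tup(one,zero,zero),one))).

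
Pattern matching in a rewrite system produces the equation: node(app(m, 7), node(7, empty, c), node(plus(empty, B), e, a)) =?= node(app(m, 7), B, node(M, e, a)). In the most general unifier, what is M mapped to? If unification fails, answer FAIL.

Decompose node/3: app(m, 7) =?= app(m, 7),  node(7, empty, c) =?= B,  node(plus(empty, B), e, a) =?= node(M, e, a).
Delete trivial equation app(m, 7) =?= app(m, 7).
Bind B := node(7, empty, c); substituting into the remaining equation gives: node(plus(empty, node(7, empty, c)), e, a) =?= node(M, e, a).
Decompose node/3: plus(empty, node(7, empty, c)) =?= M,  e =?= e,  a =?= a.
Bind M := plus(empty, node(7, empty, c)); no other remaining equation mentions M.
Delete trivial equation e =?= e.
Delete trivial equation a =?= a.
MGU = { B -> node(7, empty, c), M -> plus(empty, node(7, empty, c)) }, so M -> plus(empty, node(7, empty, c)).

plus(empty, node(7, empty, c))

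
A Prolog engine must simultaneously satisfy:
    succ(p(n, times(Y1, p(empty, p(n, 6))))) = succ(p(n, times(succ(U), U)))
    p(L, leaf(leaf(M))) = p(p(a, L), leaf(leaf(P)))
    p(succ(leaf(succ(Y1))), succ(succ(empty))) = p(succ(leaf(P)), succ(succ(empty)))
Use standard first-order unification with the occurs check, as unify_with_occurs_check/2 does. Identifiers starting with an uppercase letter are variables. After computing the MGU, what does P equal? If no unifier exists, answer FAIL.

FAIL

Decompose succ/1: p(n, times(Y1, p(empty, p(n, 6)))) = p(n, times(succ(U), U)).
Decompose p/2: n = n,  times(Y1, p(empty, p(n, 6))) = times(succ(U), U).
Delete trivial equation n = n.
Decompose times/2: Y1 = succ(U),  p(empty, p(n, 6)) = U.
Bind Y1 := succ(U); substituting into the one remaining equation that mentions Y1 gives: p(succ(leaf(succ(succ(U)))), succ(succ(empty))) = p(succ(leaf(P)), succ(succ(empty))).
Bind U := p(empty, p(n, 6)); substituting into the one remaining equation that mentions U gives: p(succ(leaf(succ(succ(p(empty, p(n, 6)))))), succ(succ(empty))) = p(succ(leaf(P)), succ(succ(empty))). Substituting into the earlier binding gives Y1 := succ(p(empty, p(n, 6))).
Decompose p/2: L = p(a, L),  leaf(leaf(M)) = leaf(leaf(P)).
Occurs check fails: L occurs in p(a, L); the equation L = p(a, L) has no finite solution.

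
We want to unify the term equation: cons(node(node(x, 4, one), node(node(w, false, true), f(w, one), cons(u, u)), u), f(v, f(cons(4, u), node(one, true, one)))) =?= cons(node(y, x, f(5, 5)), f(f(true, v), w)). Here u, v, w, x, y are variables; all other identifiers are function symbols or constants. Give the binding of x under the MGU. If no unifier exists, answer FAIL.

FAIL

Decompose cons/2: node(node(x, 4, one), node(node(w, false, true), f(w, one), cons(u, u)), u) =?= node(y, x, f(5, 5)),  f(v, f(cons(4, u), node(one, true, one))) =?= f(f(true, v), w).
Decompose node/3: node(x, 4, one) =?= y,  node(node(w, false, true), f(w, one), cons(u, u)) =?= x,  u =?= f(5, 5).
Bind y := node(x, 4, one); no other remaining equation mentions y.
Bind x := node(node(w, false, true), f(w, one), cons(u, u)); no other remaining equation mentions x. Substituting into the earlier binding gives y := node(node(node(w, false, true), f(w, one), cons(u, u)), 4, one).
Bind u := f(5, 5); substituting into the remaining equation gives: f(v, f(cons(4, f(5, 5)), node(one, true, one))) =?= f(f(true, v), w). Substituting into the earlier bindings gives y := node(node(node(w, false, true), f(w, one), cons(f(5, 5), f(5, 5))), 4, one), x := node(node(w, false, true), f(w, one), cons(f(5, 5), f(5, 5))).
Decompose f/2: v =?= f(true, v),  f(cons(4, f(5, 5)), node(one, true, one)) =?= w.
Occurs check fails: v occurs in f(true, v); the equation v =?= f(true, v) has no finite solution.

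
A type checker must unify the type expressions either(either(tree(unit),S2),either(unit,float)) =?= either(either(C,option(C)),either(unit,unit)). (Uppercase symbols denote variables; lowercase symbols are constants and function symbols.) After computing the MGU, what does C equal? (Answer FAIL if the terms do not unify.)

FAIL

Decompose either/2: either(tree(unit),S2) =?= either(C,option(C)),  either(unit,float) =?= either(unit,unit).
Decompose either/2: tree(unit) =?= C,  S2 =?= option(C).
Bind C := tree(unit); substituting into the one remaining equation that mentions C gives: S2 =?= option(tree(unit)).
Bind S2 := option(tree(unit)); no other remaining equation mentions S2.
Decompose either/2: unit =?= unit,  float =?= unit.
Delete trivial equation unit =?= unit.
Clash: constants float and unit differ; no unifier exists.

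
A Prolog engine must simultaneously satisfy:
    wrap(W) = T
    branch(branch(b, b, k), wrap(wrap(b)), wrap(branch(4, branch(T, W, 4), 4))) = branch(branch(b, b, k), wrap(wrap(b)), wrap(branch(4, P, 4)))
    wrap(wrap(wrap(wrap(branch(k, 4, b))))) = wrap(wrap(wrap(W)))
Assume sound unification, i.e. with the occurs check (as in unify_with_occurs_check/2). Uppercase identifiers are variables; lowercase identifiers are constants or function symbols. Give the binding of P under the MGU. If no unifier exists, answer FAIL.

Bind T := wrap(W); substituting into the one remaining equation that mentions T gives: branch(branch(b, b, k), wrap(wrap(b)), wrap(branch(4, branch(wrap(W), W, 4), 4))) = branch(branch(b, b, k), wrap(wrap(b)), wrap(branch(4, P, 4))).
Decompose branch/3: branch(b, b, k) = branch(b, b, k),  wrap(wrap(b)) = wrap(wrap(b)),  wrap(branch(4, branch(wrap(W), W, 4), 4)) = wrap(branch(4, P, 4)).
Delete trivial equation branch(b, b, k) = branch(b, b, k).
Delete trivial equation wrap(wrap(b)) = wrap(wrap(b)).
Decompose wrap/1: branch(4, branch(wrap(W), W, 4), 4) = branch(4, P, 4).
Decompose branch/3: 4 = 4,  branch(wrap(W), W, 4) = P,  4 = 4.
Delete trivial equation 4 = 4.
Bind P := branch(wrap(W), W, 4); no other remaining equation mentions P.
Delete trivial equation 4 = 4.
Decompose wrap/1: wrap(wrap(wrap(branch(k, 4, b)))) = wrap(wrap(W)).
Decompose wrap/1: wrap(wrap(branch(k, 4, b))) = wrap(W).
Decompose wrap/1: wrap(branch(k, 4, b)) = W.
Bind W := wrap(branch(k, 4, b)). Substituting into the earlier bindings gives T := wrap(wrap(branch(k, 4, b))), P := branch(wrap(wrap(branch(k, 4, b))), wrap(branch(k, 4, b)), 4).
MGU = { T ↦ wrap(wrap(branch(k, 4, b))), P ↦ branch(wrap(wrap(branch(k, 4, b))), wrap(branch(k, 4, b)), 4), W ↦ wrap(branch(k, 4, b)) }, so P ↦ branch(wrap(wrap(branch(k, 4, b))), wrap(branch(k, 4, b)), 4).

branch(wrap(wrap(branch(k, 4, b))), wrap(branch(k, 4, b)), 4)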